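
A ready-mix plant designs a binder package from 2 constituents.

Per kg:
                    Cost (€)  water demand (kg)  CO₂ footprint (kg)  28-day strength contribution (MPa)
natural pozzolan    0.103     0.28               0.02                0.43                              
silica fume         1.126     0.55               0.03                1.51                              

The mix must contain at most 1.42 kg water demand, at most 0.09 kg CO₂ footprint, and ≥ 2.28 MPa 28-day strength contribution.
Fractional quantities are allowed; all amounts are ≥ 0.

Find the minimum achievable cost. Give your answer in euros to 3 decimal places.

€0.851

Let x1 = kg of natural pozzolan, x2 = kg of silica fume.
min 0.103x1 + 1.126x2 subject to:
  0.28x1 + 0.55x2 ≤ 1.42   (water demand)
  0.02x1 + 0.03x2 ≤ 0.09   (CO₂ footprint)
  0.43x1 + 1.51x2 ≥ 2.28   (28-day strength contribution)
  x1, x2 ≥ 0.
Both inputs are positive at the optimum. The CO₂ footprint and 28-day strength contribution requirements are met with equality.
So natural pozzolan = 3.902 kg, silica fume = 0.3988 kg.
Hence cost = 0.103·3.902 + 1.126·0.3988 = €0.85095.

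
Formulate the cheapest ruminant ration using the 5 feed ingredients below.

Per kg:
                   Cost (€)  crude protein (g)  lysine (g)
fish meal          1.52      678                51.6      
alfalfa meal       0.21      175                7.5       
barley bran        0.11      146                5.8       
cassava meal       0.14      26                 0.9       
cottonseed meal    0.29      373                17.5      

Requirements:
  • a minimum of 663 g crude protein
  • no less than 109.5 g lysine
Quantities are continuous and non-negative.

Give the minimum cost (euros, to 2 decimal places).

Let x1 = kg of fish meal, x2 = kg of alfalfa meal, x3 = kg of barley bran, x4 = kg of cassava meal, x5 = kg of cottonseed meal.
Minimise 1.52x1 + 0.21x2 + 0.11x3 + 0.14x4 + 0.29x5 subject to:
  678x1 + 175x2 + 146x3 + 26x4 + 373x5 ≥ 663   (crude protein)
  51.6x1 + 7.5x2 + 5.8x3 + 0.9x4 + 17.5x5 ≥ 109.5   (lysine)
  x1, x2, x3, x4, x5 ≥ 0.
The cheapest feasible vertex uses only cottonseed meal; fish meal, alfalfa meal, barley bran, cassava meal are not used. The lysine requirement is met with equality.
So cottonseed meal = 6.257 kg.
Objective = 0.29·6.257 = 1.8145.

€1.81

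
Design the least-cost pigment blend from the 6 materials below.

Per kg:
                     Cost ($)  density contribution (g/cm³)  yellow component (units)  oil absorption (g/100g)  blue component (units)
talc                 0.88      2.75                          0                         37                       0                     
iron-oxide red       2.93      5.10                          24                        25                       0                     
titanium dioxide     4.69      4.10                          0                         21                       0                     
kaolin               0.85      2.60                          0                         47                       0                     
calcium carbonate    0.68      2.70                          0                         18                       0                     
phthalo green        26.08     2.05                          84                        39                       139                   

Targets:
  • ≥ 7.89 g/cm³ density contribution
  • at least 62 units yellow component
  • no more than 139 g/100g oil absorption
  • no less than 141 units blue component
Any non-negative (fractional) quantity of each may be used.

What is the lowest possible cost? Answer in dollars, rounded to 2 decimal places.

$27.92

Let x1 = kg of talc, x2 = kg of iron-oxide red, x3 = kg of titanium dioxide, x4 = kg of kaolin, x5 = kg of calcium carbonate, x6 = kg of phthalo green.
Minimise 0.88x1 + 2.93x2 + 4.69x3 + 0.85x4 + 0.68x5 + 26.08x6 subject to:
  2.75x1 + 5.1x2 + 4.1x3 + 2.6x4 + 2.7x5 + 2.05x6 ≥ 7.89   (density contribution)
  24x2 + 84x6 ≥ 62   (yellow component)
  37x1 + 25x2 + 21x3 + 47x4 + 18x5 + 39x6 ≤ 139   (oil absorption)
  139x6 ≥ 141   (blue component)
  x1, x2, x3, x4, x5, x6 ≥ 0.
The optimal basis is {calcium carbonate, phthalo green}; talc, iron-oxide red, titanium dioxide, kaolin drop out. There the density contribution and blue component constraints are tight.
Solving gives x5 = 2.152, x6 = 1.0144.
Objective = 0.68·2.152 + 26.08·1.0144 = 27.9189.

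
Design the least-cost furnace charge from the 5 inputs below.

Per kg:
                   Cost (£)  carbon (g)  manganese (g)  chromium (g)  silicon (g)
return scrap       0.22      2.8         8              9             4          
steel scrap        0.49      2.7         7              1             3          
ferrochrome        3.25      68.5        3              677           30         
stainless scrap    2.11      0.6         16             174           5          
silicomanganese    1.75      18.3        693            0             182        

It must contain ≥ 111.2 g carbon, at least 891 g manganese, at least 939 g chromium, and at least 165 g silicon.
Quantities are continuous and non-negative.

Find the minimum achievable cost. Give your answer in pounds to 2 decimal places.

This is a linear program. Let x1 = kg of return scrap, x2 = kg of steel scrap, x3 = kg of ferrochrome, x4 = kg of stainless scrap, x5 = kg of silicomanganese.
min 0.22x1 + 0.49x2 + 3.25x3 + 2.11x4 + 1.75x5 with:
  2.8x1 + 2.7x2 + 68.5x3 + 0.6x4 + 18.3x5 ≥ 111.2   (carbon)
  8x1 + 7x2 + 3x3 + 16x4 + 693x5 ≥ 891   (manganese)
  9x1 + 1x2 + 677x3 + 174x4 ≥ 939   (chromium)
  4x1 + 3x2 + 30x3 + 5x4 + 182x5 ≥ 165   (silicon)
  x1, x2, x3, x4, x5 ≥ 0.
At the optimum only ferrochrome, silicomanganese are positive (return scrap, steel scrap, stainless scrap = 0). Binding constraints: manganese and chromium.
So ferrochrome = 1.387 kg, silicomanganese = 1.28 kg.
Objective = 3.25·1.387 + 1.75·1.28 = 6.7478.

£6.75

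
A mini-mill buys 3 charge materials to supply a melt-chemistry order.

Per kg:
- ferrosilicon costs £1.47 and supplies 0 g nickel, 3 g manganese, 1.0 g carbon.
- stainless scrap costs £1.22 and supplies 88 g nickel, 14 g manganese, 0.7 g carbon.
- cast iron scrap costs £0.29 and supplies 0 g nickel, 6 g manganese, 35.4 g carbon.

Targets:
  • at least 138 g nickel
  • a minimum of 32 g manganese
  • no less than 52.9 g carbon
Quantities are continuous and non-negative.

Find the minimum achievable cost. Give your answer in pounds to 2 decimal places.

£2.40

Let x1 = kg of ferrosilicon, x2 = kg of stainless scrap, x3 = kg of cast iron scrap.
Minimize 1.47x1 + 1.22x2 + 0.29x3 s.t.:
  88x2 ≥ 138   (nickel)
  3x1 + 14x2 + 6x3 ≥ 32   (manganese)
  1x1 + 0.7x2 + 35.4x3 ≥ 52.9   (carbon)
  x1, x2, x3 ≥ 0.
The optimal basis is {stainless scrap, cast iron scrap}; ferrosilicon drops out. Binding constraints: nickel and manganese.
Optimal quantities: stainless scrap = 1.568 kg, cast iron scrap = 1.674 kg.
Total cost: 1.22·1.568 + 0.29·1.674 = 2.3984.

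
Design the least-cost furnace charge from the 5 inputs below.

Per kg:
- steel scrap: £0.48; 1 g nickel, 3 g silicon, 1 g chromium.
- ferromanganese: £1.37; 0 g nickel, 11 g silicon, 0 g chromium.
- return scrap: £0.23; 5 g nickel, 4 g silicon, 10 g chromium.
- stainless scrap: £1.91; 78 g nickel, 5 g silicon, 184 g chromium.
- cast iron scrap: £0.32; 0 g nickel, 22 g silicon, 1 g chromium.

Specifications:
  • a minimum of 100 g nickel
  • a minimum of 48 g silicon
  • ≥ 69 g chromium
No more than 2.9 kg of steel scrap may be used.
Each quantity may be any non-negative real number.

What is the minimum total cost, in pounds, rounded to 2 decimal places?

£3.05

This is a linear program. Let x1 = kg of steel scrap, x2 = kg of ferromanganese, x3 = kg of return scrap, x4 = kg of stainless scrap, x5 = kg of cast iron scrap.
min 0.48x1 + 1.37x2 + 0.23x3 + 1.91x4 + 0.32x5 with:
  1x1 + 5x3 + 78x4 ≥ 100   (nickel)
  3x1 + 11x2 + 4x3 + 5x4 + 22x5 ≥ 48   (silicon)
  1x1 + 10x3 + 184x4 + 1x5 ≥ 69   (chromium)
  x1 ≤ 2.9
  x1, x2, x3, x4, x5 ≥ 0.
The minimum-cost mix takes nothing from steel scrap, ferromanganese, return scrap — only stainless scrap, cast iron scrap. The nickel and silicon requirements are met with equality.
That vertex is x4 = 1.282, x5 = 1.89.
Hence cost = 1.91·1.282 + 0.32·1.89 = £3.0534.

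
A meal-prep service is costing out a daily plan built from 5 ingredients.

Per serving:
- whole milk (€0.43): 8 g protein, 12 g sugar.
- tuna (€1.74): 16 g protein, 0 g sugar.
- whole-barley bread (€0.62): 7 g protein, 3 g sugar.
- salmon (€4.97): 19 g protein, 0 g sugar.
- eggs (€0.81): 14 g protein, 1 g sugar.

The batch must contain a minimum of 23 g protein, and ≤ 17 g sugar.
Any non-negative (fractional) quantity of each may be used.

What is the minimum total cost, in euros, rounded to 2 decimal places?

€1.29

This is a linear program. Let x1 = servings of whole milk, x2 = servings of tuna, x3 = servings of whole-barley bread, x4 = servings of salmon, x5 = servings of eggs.
Minimize 0.43x1 + 1.74x2 + 0.62x3 + 4.97x4 + 0.81x5 with:
  8x1 + 16x2 + 7x3 + 19x4 + 14x5 ≥ 23   (protein)
  12x1 + 3x3 + 1x5 ≤ 17   (sugar)
  x1, x2, x3, x4, x5 ≥ 0.
The optimal basis is {whole milk, eggs}; tuna, whole-barley bread, salmon drop out. The protein and sugar requirements are met with equality.
Optimal quantities: whole milk = 1.344 servings, eggs = 0.875 servings.
Total cost: 0.43·1.344 + 0.81·0.875 = 1.2867.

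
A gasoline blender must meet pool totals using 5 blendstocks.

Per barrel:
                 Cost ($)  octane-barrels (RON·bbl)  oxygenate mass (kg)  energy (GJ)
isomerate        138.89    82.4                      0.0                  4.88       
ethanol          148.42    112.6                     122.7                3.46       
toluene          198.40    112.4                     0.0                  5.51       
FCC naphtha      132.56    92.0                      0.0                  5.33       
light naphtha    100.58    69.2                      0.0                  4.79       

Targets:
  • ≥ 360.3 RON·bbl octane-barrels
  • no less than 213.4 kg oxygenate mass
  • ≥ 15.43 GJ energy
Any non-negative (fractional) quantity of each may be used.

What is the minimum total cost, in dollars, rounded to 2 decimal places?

Set it up as a linear program. Let x1 = barrels of isomerate, x2 = barrels of ethanol, x3 = barrels of toluene, x4 = barrels of FCC naphtha, x5 = barrels of light naphtha.
Minimise 138.89x1 + 148.42x2 + 198.4x3 + 132.56x4 + 100.58x5 s.t.:
  82.4x1 + 112.6x2 + 112.4x3 + 92x4 + 69.2x5 ≥ 360.3   (octane-barrels)
  122.7x2 ≥ 213.4   (oxygenate mass)
  4.88x1 + 3.46x2 + 5.51x3 + 5.33x4 + 4.79x5 ≥ 15.43   (energy)
  x1, x2, x3, x4, x5 ≥ 0.
At the optimum only ethanol, light naphtha are positive (isomerate, toluene, FCC naphtha = 0). Binding constraints: octane-barrels and energy.
Solving gives x2 = 2.19417, x5 = 1.63636.
Cost = 148.42·2.19417 + 100.58·1.63636 = 490.2438.

$490.24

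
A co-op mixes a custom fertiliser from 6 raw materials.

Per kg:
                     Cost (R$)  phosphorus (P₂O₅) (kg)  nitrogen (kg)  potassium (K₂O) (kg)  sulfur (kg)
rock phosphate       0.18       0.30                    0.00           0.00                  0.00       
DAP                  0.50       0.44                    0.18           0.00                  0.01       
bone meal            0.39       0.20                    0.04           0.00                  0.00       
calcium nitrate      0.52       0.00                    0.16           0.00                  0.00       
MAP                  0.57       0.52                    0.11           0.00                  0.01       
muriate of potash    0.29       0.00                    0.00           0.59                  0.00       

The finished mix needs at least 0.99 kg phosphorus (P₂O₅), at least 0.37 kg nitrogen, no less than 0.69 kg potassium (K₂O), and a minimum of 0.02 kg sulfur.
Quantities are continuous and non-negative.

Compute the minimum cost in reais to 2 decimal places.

R$1.42

Let x1 = kg of rock phosphate, x2 = kg of DAP, x3 = kg of bone meal, x4 = kg of calcium nitrate, x5 = kg of MAP, x6 = kg of muriate of potash.
Minimize 0.18x1 + 0.5x2 + 0.39x3 + 0.52x4 + 0.57x5 + 0.29x6 with:
  0.3x1 + 0.44x2 + 0.2x3 + 0.52x5 ≥ 0.99   (phosphorus (P₂O₅))
  0.18x2 + 0.04x3 + 0.16x4 + 0.11x5 ≥ 0.37   (nitrogen)
  0.59x6 ≥ 0.69   (potassium (K₂O))
  0.01x2 + 0.01x5 ≥ 0.02   (sulfur)
  x1, x2, x3, x4, x5, x6 ≥ 0.
The minimum-cost mix takes nothing from bone meal, calcium nitrate, MAP — only rock phosphate, DAP, muriate of potash. Binding constraints: phosphorus (P₂O₅), nitrogen, potassium (K₂O).
Solving gives x1 = 0.2852, x2 = 2.056, x6 = 1.169.
Hence cost = 0.18·0.2852 + 0.5·2.056 + 0.29·1.169 = R$1.4183.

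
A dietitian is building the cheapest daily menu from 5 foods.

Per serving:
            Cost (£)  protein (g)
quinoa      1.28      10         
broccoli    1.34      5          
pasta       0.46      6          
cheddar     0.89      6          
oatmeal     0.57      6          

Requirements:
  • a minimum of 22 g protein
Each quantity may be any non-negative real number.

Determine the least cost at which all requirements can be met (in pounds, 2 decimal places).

£1.69

Set it up as a linear program. Let x1 = servings of quinoa, x2 = servings of broccoli, x3 = servings of pasta, x4 = servings of cheddar, x5 = servings of oatmeal.
min 1.28x1 + 1.34x2 + 0.46x3 + 0.89x4 + 0.57x5 subject to:
  10x1 + 5x2 + 6x3 + 6x4 + 6x5 ≥ 22   (protein)
  x1, x2, x3, x4, x5 ≥ 0.
The cheapest feasible vertex uses only pasta; quinoa, broccoli, cheddar, oatmeal are not used. The protein requirement is met with equality.
Solving gives x3 = 3.667.
Hence cost = 0.46·3.667 = £1.6868.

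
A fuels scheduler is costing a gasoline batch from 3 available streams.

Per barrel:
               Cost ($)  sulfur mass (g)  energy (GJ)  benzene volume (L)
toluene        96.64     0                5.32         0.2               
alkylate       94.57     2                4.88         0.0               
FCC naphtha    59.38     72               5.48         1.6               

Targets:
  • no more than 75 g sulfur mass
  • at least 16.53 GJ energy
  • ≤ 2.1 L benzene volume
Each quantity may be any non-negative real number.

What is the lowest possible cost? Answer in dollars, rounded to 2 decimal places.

$258.43

Set it up as a linear program. Let x1 = barrels of toluene, x2 = barrels of alkylate, x3 = barrels of FCC naphtha.
Minimize 96.64x1 + 94.57x2 + 59.38x3 subject to:
  2x2 + 72x3 ≤ 75   (sulfur mass)
  5.32x1 + 4.88x2 + 5.48x3 ≥ 16.53   (energy)
  0.2x1 + 1.6x3 ≤ 2.1   (benzene volume)
  x1, x2, x3 ≥ 0.
The cheapest feasible vertex uses only toluene, FCC naphtha; alkylate is not used. The sulfur mass and energy requirements are met with equality.
That vertex is x1 = 2.0341, x3 = 1.0417.
Total cost: 96.64·2.0341 + 59.38·1.0417 = 258.4316.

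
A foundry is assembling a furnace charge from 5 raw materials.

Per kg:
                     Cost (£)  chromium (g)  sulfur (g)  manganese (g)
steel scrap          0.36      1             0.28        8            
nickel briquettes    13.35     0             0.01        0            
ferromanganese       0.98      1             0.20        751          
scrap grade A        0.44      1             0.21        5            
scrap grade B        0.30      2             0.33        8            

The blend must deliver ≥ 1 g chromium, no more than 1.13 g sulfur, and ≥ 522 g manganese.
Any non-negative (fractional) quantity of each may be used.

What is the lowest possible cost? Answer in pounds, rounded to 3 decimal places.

£0.726

Let x1 = kg of steel scrap, x2 = kg of nickel briquettes, x3 = kg of ferromanganese, x4 = kg of scrap grade A, x5 = kg of scrap grade B.
Minimize 0.36x1 + 13.35x2 + 0.98x3 + 0.44x4 + 0.3x5 subject to:
  1x1 + 1x3 + 1x4 + 2x5 ≥ 1   (chromium)
  0.28x1 + 0.01x2 + 0.2x3 + 0.21x4 + 0.33x5 ≤ 1.13   (sulfur)
  8x1 + 751x3 + 5x4 + 8x5 ≥ 522   (manganese)
  x1, x2, x3, x4, x5 ≥ 0.
The minimum-cost mix takes nothing from steel scrap, nickel briquettes, scrap grade A — only ferromanganese, scrap grade B. There the chromium and manganese constraints are tight.
Optimal quantities: ferromanganese = 0.6934 kg, scrap grade B = 0.1533 kg.
Cost = 0.98·0.6934 + 0.3·0.1533 = 0.72552.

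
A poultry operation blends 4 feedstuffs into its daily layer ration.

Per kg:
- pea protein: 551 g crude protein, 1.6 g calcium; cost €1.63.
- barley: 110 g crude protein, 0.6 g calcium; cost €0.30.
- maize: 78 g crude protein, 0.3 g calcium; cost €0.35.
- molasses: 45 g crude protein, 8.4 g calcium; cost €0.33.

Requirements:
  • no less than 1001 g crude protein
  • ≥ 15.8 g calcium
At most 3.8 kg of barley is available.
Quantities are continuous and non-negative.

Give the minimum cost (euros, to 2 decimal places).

€3.15

Let x1 = kg of pea protein, x2 = kg of barley, x3 = kg of maize, x4 = kg of molasses.
min 1.63x1 + 0.3x2 + 0.35x3 + 0.33x4 s.t.:
  551x1 + 110x2 + 78x3 + 45x4 ≥ 1001   (crude protein)
  1.6x1 + 0.6x2 + 0.3x3 + 8.4x4 ≥ 15.8   (calcium)
  x2 ≤ 3.8
  x1, x2, x3, x4 ≥ 0.
The minimum-cost mix takes nothing from maize — only pea protein, barley, molasses. Binding constraints: crude protein, calcium, the barley cap.
That vertex is x1 = 0.9413, x2 = 3.8, x4 = 1.43.
Objective = 1.63·0.9413 + 0.3·3.8 + 0.33·1.43 = 3.1462.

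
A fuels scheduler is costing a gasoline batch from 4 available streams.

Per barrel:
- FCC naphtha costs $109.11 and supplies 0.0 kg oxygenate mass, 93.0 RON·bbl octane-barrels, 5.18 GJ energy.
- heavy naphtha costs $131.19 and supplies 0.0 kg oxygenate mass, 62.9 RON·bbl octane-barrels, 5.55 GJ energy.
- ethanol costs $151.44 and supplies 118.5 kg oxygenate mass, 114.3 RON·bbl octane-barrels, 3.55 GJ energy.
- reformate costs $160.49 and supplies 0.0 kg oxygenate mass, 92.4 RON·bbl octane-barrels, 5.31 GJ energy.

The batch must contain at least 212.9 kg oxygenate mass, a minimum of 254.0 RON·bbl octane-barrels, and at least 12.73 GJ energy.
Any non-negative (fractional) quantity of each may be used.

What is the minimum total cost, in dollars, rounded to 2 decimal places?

Let x1 = barrels of FCC naphtha, x2 = barrels of heavy naphtha, x3 = barrels of ethanol, x4 = barrels of reformate.
Minimise 109.11x1 + 131.19x2 + 151.44x3 + 160.49x4 with:
  118.5x3 ≥ 212.9   (oxygenate mass)
  93x1 + 62.9x2 + 114.3x3 + 92.4x4 ≥ 254   (octane-barrels)
  5.18x1 + 5.55x2 + 3.55x3 + 5.31x4 ≥ 12.73   (energy)
  x1, x2, x3, x4 ≥ 0.
The optimal basis is {FCC naphtha, ethanol}; heavy naphtha, reformate drop out. There the oxygenate mass and energy constraints are tight.
Solving gives x1 = 1.2263, x3 = 1.7966.
Cost = 109.11·1.2263 + 151.44·1.7966 = 405.8787.

$405.88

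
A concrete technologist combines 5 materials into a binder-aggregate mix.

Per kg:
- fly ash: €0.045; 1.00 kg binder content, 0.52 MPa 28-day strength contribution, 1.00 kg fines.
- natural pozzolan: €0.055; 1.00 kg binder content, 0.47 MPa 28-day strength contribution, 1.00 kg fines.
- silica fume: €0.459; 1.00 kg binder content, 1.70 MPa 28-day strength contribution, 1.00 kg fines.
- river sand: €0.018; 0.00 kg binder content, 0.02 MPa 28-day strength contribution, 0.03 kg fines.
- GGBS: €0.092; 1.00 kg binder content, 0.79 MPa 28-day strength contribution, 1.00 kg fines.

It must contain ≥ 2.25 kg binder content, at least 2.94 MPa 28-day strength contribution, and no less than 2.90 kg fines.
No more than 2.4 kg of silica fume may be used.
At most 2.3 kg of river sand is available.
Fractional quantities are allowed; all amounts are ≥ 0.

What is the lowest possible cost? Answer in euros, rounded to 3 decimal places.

Set it up as a linear program. Let x1 = kg of fly ash, x2 = kg of natural pozzolan, x3 = kg of silica fume, x4 = kg of river sand, x5 = kg of GGBS.
Minimise 0.045x1 + 0.055x2 + 0.459x3 + 0.018x4 + 0.092x5 with:
  1x1 + 1x2 + 1x3 + 1x5 ≥ 2.25   (binder content)
  0.52x1 + 0.47x2 + 1.7x3 + 0.02x4 + 0.79x5 ≥ 2.94   (28-day strength contribution)
  1x1 + 1x2 + 1x3 + 0.03x4 + 1x5 ≥ 2.9   (fines)
  x3 ≤ 2.4
  x4 ≤ 2.3
  x1, x2, x3, x4, x5 ≥ 0.
The optimal basis is {fly ash}; natural pozzolan, silica fume, river sand, GGBS drop out. There the 28-day strength contribution constraint is tight.
Optimal quantities: fly ash = 5.654 kg.
Total cost: 0.045·5.654 = 0.25443.

€0.254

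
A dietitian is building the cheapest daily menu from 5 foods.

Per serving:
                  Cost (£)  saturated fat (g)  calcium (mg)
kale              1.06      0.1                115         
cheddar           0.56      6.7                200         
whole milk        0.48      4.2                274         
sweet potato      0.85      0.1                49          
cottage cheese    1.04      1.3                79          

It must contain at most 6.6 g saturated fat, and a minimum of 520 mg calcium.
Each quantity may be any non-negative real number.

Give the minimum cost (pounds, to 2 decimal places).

£1.62

This is a linear program. Let x1 = servings of kale, x2 = servings of cheddar, x3 = servings of whole milk, x4 = servings of sweet potato, x5 = servings of cottage cheese.
Minimize 1.06x1 + 0.56x2 + 0.48x3 + 0.85x4 + 1.04x5 subject to:
  0.1x1 + 6.7x2 + 4.2x3 + 0.1x4 + 1.3x5 ≤ 6.6   (saturated fat)
  115x1 + 200x2 + 274x3 + 49x4 + 79x5 ≥ 520   (calcium)
  x1, x2, x3, x4, x5 ≥ 0.
The cheapest feasible vertex uses only kale, whole milk; cheddar, sweet potato, cottage cheese are not used. Binding constraints: saturated fat and calcium.
Optimal quantities: kale = 0.8244 servings, whole milk = 1.552 servings.
Cost = 1.06·0.8244 + 0.48·1.552 = 1.6188.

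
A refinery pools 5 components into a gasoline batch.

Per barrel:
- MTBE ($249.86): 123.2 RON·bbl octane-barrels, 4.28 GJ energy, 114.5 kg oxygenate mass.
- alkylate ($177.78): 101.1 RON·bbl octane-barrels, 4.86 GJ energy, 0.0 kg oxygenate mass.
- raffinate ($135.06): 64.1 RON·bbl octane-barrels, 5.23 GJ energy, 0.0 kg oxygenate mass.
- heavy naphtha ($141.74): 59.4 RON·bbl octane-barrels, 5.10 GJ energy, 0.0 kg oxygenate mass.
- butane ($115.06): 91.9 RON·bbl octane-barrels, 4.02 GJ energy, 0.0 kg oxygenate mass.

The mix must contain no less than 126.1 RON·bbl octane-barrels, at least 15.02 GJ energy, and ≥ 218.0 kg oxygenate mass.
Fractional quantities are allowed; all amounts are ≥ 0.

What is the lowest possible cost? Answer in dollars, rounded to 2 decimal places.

$653.16

Set it up as a linear program. Let x1 = barrels of MTBE, x2 = barrels of alkylate, x3 = barrels of raffinate, x4 = barrels of heavy naphtha, x5 = barrels of butane.
Minimize 249.86x1 + 177.78x2 + 135.06x3 + 141.74x4 + 115.06x5 subject to:
  123.2x1 + 101.1x2 + 64.1x3 + 59.4x4 + 91.9x5 ≥ 126.1   (octane-barrels)
  4.28x1 + 4.86x2 + 5.23x3 + 5.1x4 + 4.02x5 ≥ 15.02   (energy)
  114.5x1 ≥ 218   (oxygenate mass)
  x1, x2, x3, x4, x5 ≥ 0.
The cheapest feasible vertex uses only MTBE, raffinate; alkylate, heavy naphtha, butane are not used. There the energy and oxygenate mass constraints are tight.
Optimal quantities: MTBE = 1.90393 barrels, raffinate = 1.3138 barrels.
Cost = 249.86·1.90393 + 135.06·1.3138 = 653.1578.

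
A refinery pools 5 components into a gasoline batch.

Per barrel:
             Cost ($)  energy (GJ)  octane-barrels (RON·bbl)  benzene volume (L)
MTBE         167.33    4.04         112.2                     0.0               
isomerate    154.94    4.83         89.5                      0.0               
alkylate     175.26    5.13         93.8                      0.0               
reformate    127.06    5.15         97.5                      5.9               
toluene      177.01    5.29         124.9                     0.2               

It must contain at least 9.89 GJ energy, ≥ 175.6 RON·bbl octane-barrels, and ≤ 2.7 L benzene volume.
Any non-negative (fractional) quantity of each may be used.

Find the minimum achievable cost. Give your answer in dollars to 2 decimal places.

$299.80

Let x1 = barrels of MTBE, x2 = barrels of isomerate, x3 = barrels of alkylate, x4 = barrels of reformate, x5 = barrels of toluene.
min 167.33x1 + 154.94x2 + 175.26x3 + 127.06x4 + 177.01x5 subject to:
  4.04x1 + 4.83x2 + 5.13x3 + 5.15x4 + 5.29x5 ≥ 9.89   (energy)
  112.2x1 + 89.5x2 + 93.8x3 + 97.5x4 + 124.9x5 ≥ 175.6   (octane-barrels)
  5.9x4 + 0.2x5 ≤ 2.7   (benzene volume)
  x1, x2, x3, x4, x5 ≥ 0.
At the optimum only isomerate, reformate are positive (MTBE, alkylate, toluene = 0). There the energy and benzene volume constraints are tight.
So isomerate = 1.55967 barrels, reformate = 0.457627 barrels.
Total cost: 154.94·1.55967 + 127.06·0.457627 = 299.8014.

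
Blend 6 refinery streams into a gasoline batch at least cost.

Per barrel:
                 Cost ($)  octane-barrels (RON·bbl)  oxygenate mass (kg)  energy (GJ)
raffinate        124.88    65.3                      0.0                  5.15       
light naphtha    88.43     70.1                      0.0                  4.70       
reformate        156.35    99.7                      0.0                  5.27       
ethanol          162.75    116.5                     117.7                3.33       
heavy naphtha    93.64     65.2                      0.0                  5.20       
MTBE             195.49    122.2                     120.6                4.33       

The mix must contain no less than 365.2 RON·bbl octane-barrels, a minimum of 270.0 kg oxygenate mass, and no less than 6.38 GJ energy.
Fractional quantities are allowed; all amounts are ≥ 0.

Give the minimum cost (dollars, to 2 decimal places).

$496.91

Set it up as a linear program. Let x1 = barrels of raffinate, x2 = barrels of light naphtha, x3 = barrels of reformate, x4 = barrels of ethanol, x5 = barrels of heavy naphtha, x6 = barrels of MTBE.
Minimize 124.88x1 + 88.43x2 + 156.35x3 + 162.75x4 + 93.64x5 + 195.49x6 s.t.:
  65.3x1 + 70.1x2 + 99.7x3 + 116.5x4 + 65.2x5 + 122.2x6 ≥ 365.2   (octane-barrels)
  117.7x4 + 120.6x6 ≥ 270   (oxygenate mass)
  5.15x1 + 4.7x2 + 5.27x3 + 3.33x4 + 5.2x5 + 4.33x6 ≥ 6.38   (energy)
  x1, x2, x3, x4, x5, x6 ≥ 0.
The minimum-cost mix takes nothing from raffinate, reformate, heavy naphtha, MTBE — only light naphtha, ethanol. Binding constraints: octane-barrels and oxygenate mass.
That vertex is x2 = 1.3973, x4 = 2.294.
Total cost: 88.43·1.3973 + 162.75·2.294 = 496.9117.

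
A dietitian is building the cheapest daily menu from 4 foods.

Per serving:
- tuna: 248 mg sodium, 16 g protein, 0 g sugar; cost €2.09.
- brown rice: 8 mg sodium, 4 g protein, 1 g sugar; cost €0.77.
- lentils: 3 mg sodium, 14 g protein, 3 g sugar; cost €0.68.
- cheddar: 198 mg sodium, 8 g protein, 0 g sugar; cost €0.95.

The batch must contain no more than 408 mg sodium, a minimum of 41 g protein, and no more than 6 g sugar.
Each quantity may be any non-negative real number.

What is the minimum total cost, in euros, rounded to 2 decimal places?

€2.90

Let x1 = servings of tuna, x2 = servings of brown rice, x3 = servings of lentils, x4 = servings of cheddar.
min 2.09x1 + 0.77x2 + 0.68x3 + 0.95x4 with:
  248x1 + 8x2 + 3x3 + 198x4 ≤ 408   (sodium)
  16x1 + 4x2 + 14x3 + 8x4 ≥ 41   (protein)
  1x2 + 3x3 ≤ 6   (sugar)
  x1, x2, x3, x4 ≥ 0.
The cheapest feasible vertex uses only lentils, cheddar; tuna, brown rice are not used. The protein and sugar requirements are met with equality.
That vertex is x3 = 2, x4 = 1.625.
Total cost: 0.68·2 + 0.95·1.625 = 2.9038.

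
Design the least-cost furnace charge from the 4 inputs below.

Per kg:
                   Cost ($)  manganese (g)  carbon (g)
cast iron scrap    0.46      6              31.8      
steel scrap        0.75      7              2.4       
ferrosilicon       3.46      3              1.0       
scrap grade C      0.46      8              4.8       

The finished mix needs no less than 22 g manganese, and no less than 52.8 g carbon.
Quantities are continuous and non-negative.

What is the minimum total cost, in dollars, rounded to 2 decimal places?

$1.43

This is a linear program. Let x1 = kg of cast iron scrap, x2 = kg of steel scrap, x3 = kg of ferrosilicon, x4 = kg of scrap grade C.
Minimize 0.46x1 + 0.75x2 + 3.46x3 + 0.46x4 s.t.:
  6x1 + 7x2 + 3x3 + 8x4 ≥ 22   (manganese)
  31.8x1 + 2.4x2 + 1x3 + 4.8x4 ≥ 52.8   (carbon)
  x1, x2, x3, x4 ≥ 0.
The minimum-cost mix takes nothing from steel scrap, ferrosilicon — only cast iron scrap, scrap grade C. The manganese and carbon requirements are met with equality.
Optimal quantities: cast iron scrap = 1.404 kg, scrap grade C = 1.697 kg.
Objective = 0.46·1.404 + 0.46·1.697 = 1.4265.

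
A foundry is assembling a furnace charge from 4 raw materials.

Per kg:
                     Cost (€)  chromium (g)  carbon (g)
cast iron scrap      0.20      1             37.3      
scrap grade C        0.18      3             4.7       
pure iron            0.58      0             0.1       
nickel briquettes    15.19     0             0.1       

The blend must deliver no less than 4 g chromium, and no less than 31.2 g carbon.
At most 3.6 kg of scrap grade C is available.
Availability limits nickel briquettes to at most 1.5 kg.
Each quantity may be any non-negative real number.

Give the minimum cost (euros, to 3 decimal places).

Let x1 = kg of cast iron scrap, x2 = kg of scrap grade C, x3 = kg of pure iron, x4 = kg of nickel briquettes.
Minimise 0.2x1 + 0.18x2 + 0.58x3 + 15.19x4 subject to:
  1x1 + 3x2 ≥ 4   (chromium)
  37.3x1 + 4.7x2 + 0.1x3 + 0.1x4 ≥ 31.2   (carbon)
  x2 ≤ 3.6
  x4 ≤ 1.5
  x1, x2, x3, x4 ≥ 0.
The minimum-cost mix takes nothing from pure iron, nickel briquettes — only cast iron scrap, scrap grade C. Binding constraints: chromium and carbon.
Optimal quantities: cast iron scrap = 0.6978 kg, scrap grade C = 1.101 kg.
Hence cost = 0.2·0.6978 + 0.18·1.101 = €0.33774.

€0.338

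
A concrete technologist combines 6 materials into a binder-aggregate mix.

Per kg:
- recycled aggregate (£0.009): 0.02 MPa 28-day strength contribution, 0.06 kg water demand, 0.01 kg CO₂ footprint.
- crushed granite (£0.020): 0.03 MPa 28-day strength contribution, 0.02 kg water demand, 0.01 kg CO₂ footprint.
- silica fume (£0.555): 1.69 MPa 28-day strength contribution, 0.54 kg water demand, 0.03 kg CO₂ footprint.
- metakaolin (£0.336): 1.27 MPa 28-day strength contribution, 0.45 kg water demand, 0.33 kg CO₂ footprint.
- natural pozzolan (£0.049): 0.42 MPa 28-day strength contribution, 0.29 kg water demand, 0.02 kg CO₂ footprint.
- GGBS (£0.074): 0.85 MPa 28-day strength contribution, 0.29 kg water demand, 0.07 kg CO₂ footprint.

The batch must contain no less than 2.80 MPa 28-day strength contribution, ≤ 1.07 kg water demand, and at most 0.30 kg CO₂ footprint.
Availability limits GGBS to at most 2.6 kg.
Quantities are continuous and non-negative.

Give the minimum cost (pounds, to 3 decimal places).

£0.301

Let x1 = kg of recycled aggregate, x2 = kg of crushed granite, x3 = kg of silica fume, x4 = kg of metakaolin, x5 = kg of natural pozzolan, x6 = kg of GGBS.
min 0.009x1 + 0.02x2 + 0.555x3 + 0.336x4 + 0.049x5 + 0.074x6 s.t.:
  0.02x1 + 0.03x2 + 1.69x3 + 1.27x4 + 0.42x5 + 0.85x6 ≥ 2.8   (28-day strength contribution)
  0.06x1 + 0.02x2 + 0.54x3 + 0.45x4 + 0.29x5 + 0.29x6 ≤ 1.07   (water demand)
  0.01x1 + 0.01x2 + 0.03x3 + 0.33x4 + 0.02x5 + 0.07x6 ≤ 0.3   (CO₂ footprint)
  x6 ≤ 2.6
  x1, x2, x3, x4, x5, x6 ≥ 0.
The cheapest feasible vertex uses only metakaolin, natural pozzolan, GGBS; recycled aggregate, crushed granite, silica fume are not used. There the 28-day strength contribution, water demand, the GGBS cap constraints are tight.
Optimal quantities: metakaolin = 0.2141 kg, natural pozzolan = 0.7575 kg, GGBS = 2.6 kg.
Hence cost = 0.336·0.2141 + 0.049·0.7575 + 0.074·2.6 = £0.30146.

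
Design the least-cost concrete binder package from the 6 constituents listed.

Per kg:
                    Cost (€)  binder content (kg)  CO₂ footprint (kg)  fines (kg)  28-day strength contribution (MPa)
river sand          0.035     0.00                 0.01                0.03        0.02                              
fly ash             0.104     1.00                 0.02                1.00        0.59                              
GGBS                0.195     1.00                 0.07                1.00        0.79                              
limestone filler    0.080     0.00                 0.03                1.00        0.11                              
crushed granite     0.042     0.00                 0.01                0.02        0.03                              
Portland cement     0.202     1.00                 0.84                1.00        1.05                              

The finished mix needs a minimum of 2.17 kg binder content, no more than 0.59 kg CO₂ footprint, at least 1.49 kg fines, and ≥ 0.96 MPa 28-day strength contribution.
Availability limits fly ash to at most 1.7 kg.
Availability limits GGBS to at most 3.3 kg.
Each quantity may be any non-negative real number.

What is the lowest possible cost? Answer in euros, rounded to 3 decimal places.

Let x1 = kg of river sand, x2 = kg of fly ash, x3 = kg of GGBS, x4 = kg of limestone filler, x5 = kg of crushed granite, x6 = kg of Portland cement.
Minimize 0.035x1 + 0.104x2 + 0.195x3 + 0.08x4 + 0.042x5 + 0.202x6 with:
  1x2 + 1x3 + 1x6 ≥ 2.17   (binder content)
  0.01x1 + 0.02x2 + 0.07x3 + 0.03x4 + 0.01x5 + 0.84x6 ≤ 0.59   (CO₂ footprint)
  0.03x1 + 1x2 + 1x3 + 1x4 + 0.02x5 + 1x6 ≥ 1.49   (fines)
  0.02x1 + 0.59x2 + 0.79x3 + 0.11x4 + 0.03x5 + 1.05x6 ≥ 0.96   (28-day strength contribution)
  x2 ≤ 1.7
  x3 ≤ 3.3
  x1, x2, x3, x4, x5, x6 ≥ 0.
The minimum-cost mix takes nothing from river sand, limestone filler, crushed granite, Portland cement — only fly ash, GGBS. Binding constraints: binder content and the fly ash cap.
So fly ash = 1.7 kg, GGBS = 0.47 kg.
Total cost: 0.104·1.7 + 0.195·0.47 = 0.26845.

€0.268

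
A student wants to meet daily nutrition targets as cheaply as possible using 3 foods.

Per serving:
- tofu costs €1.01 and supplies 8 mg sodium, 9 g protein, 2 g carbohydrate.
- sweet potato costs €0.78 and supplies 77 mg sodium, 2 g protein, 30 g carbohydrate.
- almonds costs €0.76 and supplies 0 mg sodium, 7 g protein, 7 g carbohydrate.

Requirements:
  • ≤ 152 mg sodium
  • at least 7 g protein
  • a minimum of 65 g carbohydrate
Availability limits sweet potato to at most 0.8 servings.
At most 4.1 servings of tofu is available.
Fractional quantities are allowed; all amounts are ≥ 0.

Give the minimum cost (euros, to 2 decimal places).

€5.08

Treat it as an LP. Let x1 = servings of tofu, x2 = servings of sweet potato, x3 = servings of almonds.
Minimize 1.01x1 + 0.78x2 + 0.76x3 with:
  8x1 + 77x2 ≤ 152   (sodium)
  9x1 + 2x2 + 7x3 ≥ 7   (protein)
  2x1 + 30x2 + 7x3 ≥ 65   (carbohydrate)
  x2 ≤ 0.8
  x1 ≤ 4.1
  x1, x2, x3 ≥ 0.
The cheapest feasible vertex uses only sweet potato, almonds; tofu is not used. There the carbohydrate and the sweet potato cap constraints are tight.
That vertex is x2 = 0.8, x3 = 5.857.
Cost = 0.78·0.8 + 0.76·5.857 = 5.0753.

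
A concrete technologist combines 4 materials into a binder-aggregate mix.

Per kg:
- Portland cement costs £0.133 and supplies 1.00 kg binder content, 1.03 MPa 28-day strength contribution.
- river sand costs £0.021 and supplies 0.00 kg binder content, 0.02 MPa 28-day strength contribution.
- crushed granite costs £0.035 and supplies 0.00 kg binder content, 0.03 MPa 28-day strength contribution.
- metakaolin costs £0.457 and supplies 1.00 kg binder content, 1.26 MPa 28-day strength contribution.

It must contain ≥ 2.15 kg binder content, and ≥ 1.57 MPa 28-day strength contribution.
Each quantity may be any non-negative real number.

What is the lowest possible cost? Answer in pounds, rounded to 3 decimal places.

Let x1 = kg of Portland cement, x2 = kg of river sand, x3 = kg of crushed granite, x4 = kg of metakaolin.
Minimize 0.133x1 + 0.021x2 + 0.035x3 + 0.457x4 with:
  1x1 + 1x4 ≥ 2.15   (binder content)
  1.03x1 + 0.02x2 + 0.03x3 + 1.26x4 ≥ 1.57   (28-day strength contribution)
  x1, x2, x3, x4 ≥ 0.
The minimum-cost mix takes nothing from river sand, crushed granite, metakaolin — only Portland cement. There the binder content constraint is tight.
Solving gives x1 = 2.15.
Cost = 0.133·2.15 = 0.28595.

£0.286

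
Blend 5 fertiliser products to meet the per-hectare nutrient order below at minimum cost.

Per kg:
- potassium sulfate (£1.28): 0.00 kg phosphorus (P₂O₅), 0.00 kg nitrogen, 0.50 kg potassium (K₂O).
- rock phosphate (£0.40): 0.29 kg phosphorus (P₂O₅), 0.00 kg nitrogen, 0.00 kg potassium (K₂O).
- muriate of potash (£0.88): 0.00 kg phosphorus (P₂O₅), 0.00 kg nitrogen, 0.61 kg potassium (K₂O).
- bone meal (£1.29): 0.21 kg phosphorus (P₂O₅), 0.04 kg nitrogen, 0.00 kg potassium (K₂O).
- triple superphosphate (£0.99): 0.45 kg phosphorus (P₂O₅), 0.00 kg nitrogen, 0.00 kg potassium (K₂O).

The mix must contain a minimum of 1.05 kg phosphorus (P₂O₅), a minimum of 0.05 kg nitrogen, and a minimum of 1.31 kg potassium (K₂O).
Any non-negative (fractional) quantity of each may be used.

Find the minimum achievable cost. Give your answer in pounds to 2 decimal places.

Set it up as a linear program. Let x1 = kg of potassium sulfate, x2 = kg of rock phosphate, x3 = kg of muriate of potash, x4 = kg of bone meal, x5 = kg of triple superphosphate.
Minimise 1.28x1 + 0.4x2 + 0.88x3 + 1.29x4 + 0.99x5 with:
  0.29x2 + 0.21x4 + 0.45x5 ≥ 1.05   (phosphorus (P₂O₅))
  0.04x4 ≥ 0.05   (nitrogen)
  0.5x1 + 0.61x3 ≥ 1.31   (potassium (K₂O))
  x1, x2, x3, x4, x5 ≥ 0.
At the optimum only rock phosphate, muriate of potash, bone meal are positive (potassium sulfate, triple superphosphate = 0). There the phosphorus (P₂O₅), nitrogen, potassium (K₂O) constraints are tight.
Optimal quantities: rock phosphate = 2.716 kg, muriate of potash = 2.148 kg, bone meal = 1.25 kg.
Objective = 0.4·2.716 + 0.88·2.148 + 1.29·1.25 = 4.5891.

£4.59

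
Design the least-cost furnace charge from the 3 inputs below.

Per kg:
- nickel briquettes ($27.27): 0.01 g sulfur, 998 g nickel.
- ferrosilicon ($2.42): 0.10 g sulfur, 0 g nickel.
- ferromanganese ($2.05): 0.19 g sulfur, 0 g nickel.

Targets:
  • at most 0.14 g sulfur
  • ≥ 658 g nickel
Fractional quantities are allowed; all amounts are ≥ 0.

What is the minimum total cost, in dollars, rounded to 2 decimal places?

Treat it as an LP. Let x1 = kg of nickel briquettes, x2 = kg of ferrosilicon, x3 = kg of ferromanganese.
min 27.27x1 + 2.42x2 + 2.05x3 with:
  0.01x1 + 0.1x2 + 0.19x3 ≤ 0.14   (sulfur)
  998x1 ≥ 658   (nickel)
  x1, x2, x3 ≥ 0.
The optimal basis is {nickel briquettes}; ferrosilicon, ferromanganese drop out. There the nickel constraint is tight.
So nickel briquettes = 0.6593 kg.
Cost = 27.27·0.6593 = 17.9791.

$17.98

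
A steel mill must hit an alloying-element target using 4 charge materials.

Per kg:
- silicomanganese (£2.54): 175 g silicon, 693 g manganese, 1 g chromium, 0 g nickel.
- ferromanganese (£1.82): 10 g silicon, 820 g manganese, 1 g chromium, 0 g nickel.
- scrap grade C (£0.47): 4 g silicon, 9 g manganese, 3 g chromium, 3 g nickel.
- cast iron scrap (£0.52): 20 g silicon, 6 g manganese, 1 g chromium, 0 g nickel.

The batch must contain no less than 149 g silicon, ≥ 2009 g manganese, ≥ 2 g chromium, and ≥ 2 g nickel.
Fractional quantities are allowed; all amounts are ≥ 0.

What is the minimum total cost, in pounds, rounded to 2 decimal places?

£5.49

Let x1 = kg of silicomanganese, x2 = kg of ferromanganese, x3 = kg of scrap grade C, x4 = kg of cast iron scrap.
Minimise 2.54x1 + 1.82x2 + 0.47x3 + 0.52x4 subject to:
  175x1 + 10x2 + 4x3 + 20x4 ≥ 149   (silicon)
  693x1 + 820x2 + 9x3 + 6x4 ≥ 2009   (manganese)
  1x1 + 1x2 + 3x3 + 1x4 ≥ 2   (chromium)
  3x3 ≥ 2   (nickel)
  x1, x2, x3, x4 ≥ 0.
The optimal basis is {silicomanganese, ferromanganese, scrap grade C}; cast iron scrap drops out. The silicon, manganese, nickel requirements are met with equality.
Optimal quantities: silicomanganese = 0.732 kg, ferromanganese = 1.824 kg, scrap grade C = 0.6667 kg.
Objective = 2.54·0.732 + 1.82·1.824 + 0.47·0.6667 = 5.4923.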